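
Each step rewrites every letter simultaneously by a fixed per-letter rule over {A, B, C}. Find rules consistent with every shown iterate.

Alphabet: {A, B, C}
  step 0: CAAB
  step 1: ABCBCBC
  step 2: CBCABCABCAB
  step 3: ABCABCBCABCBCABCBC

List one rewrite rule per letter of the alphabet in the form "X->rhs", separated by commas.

A->CB, B->C, C->AB

  step 2 ⇒ step 3: CBCABCABCAB ⇒ AB·C·AB·CB·C·AB·CB·C·AB·CB·C
    A ↦ CB
    B ↦ C
    C ↦ AB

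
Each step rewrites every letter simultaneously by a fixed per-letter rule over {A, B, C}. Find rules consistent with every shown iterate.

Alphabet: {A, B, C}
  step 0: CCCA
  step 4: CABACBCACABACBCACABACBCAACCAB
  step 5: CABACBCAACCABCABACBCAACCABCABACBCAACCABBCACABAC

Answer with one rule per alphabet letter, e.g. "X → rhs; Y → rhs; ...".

  step 4 ⇒ step 5: CABACBCACABACBCACABACBCAACCAB ⇒ CA·B·AC·B·CA·AC·CA·B·CA·B·AC·B·CA·AC·CA·B·CA·B·AC·B·CA·AC·CA·B·B·CA·CA·B·AC
    A ↦ B
    B ↦ AC
    C ↦ CA

A->B, B->AC, C->CA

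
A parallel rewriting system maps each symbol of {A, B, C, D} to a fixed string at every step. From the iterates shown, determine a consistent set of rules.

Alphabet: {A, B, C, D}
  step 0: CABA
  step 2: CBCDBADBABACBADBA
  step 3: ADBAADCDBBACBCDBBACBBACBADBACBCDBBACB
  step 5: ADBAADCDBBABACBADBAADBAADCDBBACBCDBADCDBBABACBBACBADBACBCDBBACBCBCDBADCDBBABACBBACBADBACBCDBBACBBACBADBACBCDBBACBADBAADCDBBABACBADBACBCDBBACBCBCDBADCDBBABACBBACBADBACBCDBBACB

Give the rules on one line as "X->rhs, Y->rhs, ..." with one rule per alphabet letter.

  step 2 ⇒ step 3: CBCDBADBABACBADBA ⇒ AD·BA·AD·CDB·BA·CB·CDB·BA·CB·BA·CB·AD·BA·CB·CDB·BA·CB
    A ↦ CB
    B ↦ BA
    C ↦ AD
    D ↦ CDB

A->CB, B->BA, C->AD, D->CDB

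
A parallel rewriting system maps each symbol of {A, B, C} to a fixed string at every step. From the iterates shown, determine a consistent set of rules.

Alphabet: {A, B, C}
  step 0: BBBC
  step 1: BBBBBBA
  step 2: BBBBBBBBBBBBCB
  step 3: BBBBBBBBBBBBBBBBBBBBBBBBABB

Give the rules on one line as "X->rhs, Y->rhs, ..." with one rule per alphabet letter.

  step 2 ⇒ step 3: BBBBBBBBBBBBCB ⇒ BB·BB·BB·BB·BB·BB·BB·BB·BB·BB·BB·BB·A·BB
    B ↦ BB
    C ↦ A
  step 1 ⇒ step 2: BBBBBBA ⇒ BB·BB·BB·BB·BB·BB·CB
    A ↦ CB

A->CB, B->BB, C->A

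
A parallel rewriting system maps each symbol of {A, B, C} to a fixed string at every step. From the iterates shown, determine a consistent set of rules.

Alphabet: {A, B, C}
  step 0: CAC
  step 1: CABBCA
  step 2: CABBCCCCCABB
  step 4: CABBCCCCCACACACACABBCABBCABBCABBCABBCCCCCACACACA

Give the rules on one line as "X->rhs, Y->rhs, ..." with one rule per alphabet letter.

  step 1 ⇒ step 2: CABBCA ⇒ CA·BB·CC·CC·CA·BB
    A ↦ BB
    B ↦ CC
    C ↦ CA

A->BB, B->CC, C->CA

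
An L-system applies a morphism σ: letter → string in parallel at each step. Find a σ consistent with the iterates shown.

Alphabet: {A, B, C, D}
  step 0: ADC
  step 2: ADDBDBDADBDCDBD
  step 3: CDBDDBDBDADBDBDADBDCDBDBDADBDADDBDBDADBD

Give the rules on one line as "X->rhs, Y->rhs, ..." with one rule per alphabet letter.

  step 2 ⇒ step 3: ADDBDBDADBDCDBD ⇒ C·DBD·DBD·BDA·DBD·BDA·DBD·C·DBD·BDA·DBD·AD·DBD·BDA·DBD
    A ↦ C
    B ↦ BDA
    C ↦ AD
    D ↦ DBD

A->C, B->BDA, C->AD, D->DBD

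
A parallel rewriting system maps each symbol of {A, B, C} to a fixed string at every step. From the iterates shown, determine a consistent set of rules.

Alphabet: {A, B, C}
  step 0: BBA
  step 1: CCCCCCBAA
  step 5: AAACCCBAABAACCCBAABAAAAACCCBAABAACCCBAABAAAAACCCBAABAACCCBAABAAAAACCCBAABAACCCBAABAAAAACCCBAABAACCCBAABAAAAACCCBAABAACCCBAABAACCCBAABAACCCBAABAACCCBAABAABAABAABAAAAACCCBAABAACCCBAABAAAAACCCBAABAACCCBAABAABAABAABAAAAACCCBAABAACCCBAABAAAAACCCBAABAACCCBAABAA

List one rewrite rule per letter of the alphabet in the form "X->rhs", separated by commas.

A->BAA, B->CCC, C->A

  step 0 ⇒ step 1: BBA ⇒ CCC·CCC·BAA
    A ↦ BAA
    B ↦ CCC
    C ↦ A  (constrained at step 1)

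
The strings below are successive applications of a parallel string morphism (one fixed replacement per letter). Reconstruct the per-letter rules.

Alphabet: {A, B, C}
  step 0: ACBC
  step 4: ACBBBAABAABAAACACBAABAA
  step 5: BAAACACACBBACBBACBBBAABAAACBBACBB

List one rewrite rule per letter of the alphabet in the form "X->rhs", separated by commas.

A->B, B->AC, C->AA

  step 4 ⇒ step 5: ACBBBAABAABAAACACBAABAA ⇒ B·AA·AC·AC·AC·B·B·AC·B·B·AC·B·B·B·AA·B·AA·AC·B·B·AC·B·B
    A ↦ B
    B ↦ AC
    C ↦ AA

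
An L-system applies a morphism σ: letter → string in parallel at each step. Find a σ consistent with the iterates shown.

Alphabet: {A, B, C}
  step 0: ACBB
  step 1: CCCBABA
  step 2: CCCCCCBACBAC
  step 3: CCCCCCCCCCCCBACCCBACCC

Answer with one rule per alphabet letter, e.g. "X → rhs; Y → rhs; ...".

A->C, B->BA, C->CC

  step 2 ⇒ step 3: CCCCCCBACBAC ⇒ CC·CC·CC·CC·CC·CC·BA·C·CC·BA·C·CC
    A ↦ C
    B ↦ BA
    C ↦ CC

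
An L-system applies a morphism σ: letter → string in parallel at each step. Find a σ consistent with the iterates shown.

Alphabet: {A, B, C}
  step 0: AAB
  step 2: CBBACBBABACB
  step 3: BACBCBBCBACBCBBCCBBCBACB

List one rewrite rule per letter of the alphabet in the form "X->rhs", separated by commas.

  step 2 ⇒ step 3: CBBACBBABACB ⇒ BA·CB·CB·BC·BA·CB·CB·BC·CB·BC·BA·CB
    A ↦ BC
    B ↦ CB
    C ↦ BA

A->BC, B->CB, C->BA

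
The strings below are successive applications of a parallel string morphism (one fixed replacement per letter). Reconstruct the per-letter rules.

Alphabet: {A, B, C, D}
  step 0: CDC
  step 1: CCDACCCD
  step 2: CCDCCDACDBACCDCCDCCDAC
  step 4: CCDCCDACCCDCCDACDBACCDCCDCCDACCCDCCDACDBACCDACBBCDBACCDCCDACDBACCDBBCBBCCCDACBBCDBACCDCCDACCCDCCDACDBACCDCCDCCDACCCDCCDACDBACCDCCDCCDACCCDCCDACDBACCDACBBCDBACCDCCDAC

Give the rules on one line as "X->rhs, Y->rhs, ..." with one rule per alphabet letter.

A->DBA, B->BBC, C->CCD, D->AC

  step 1 ⇒ step 2: CCDACCCD ⇒ CCD·CCD·AC·DBA·CCD·CCD·CCD·AC
    A ↦ DBA
    C ↦ CCD
    D ↦ AC
    B ↦ BBC  (constrained at step 2)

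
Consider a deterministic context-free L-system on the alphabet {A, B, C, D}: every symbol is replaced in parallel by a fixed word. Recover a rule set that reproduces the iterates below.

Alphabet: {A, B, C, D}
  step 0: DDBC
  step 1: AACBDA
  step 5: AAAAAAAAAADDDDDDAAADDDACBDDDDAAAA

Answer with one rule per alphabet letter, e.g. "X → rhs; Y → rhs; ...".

  step 0 ⇒ step 1: DDBC ⇒ A·A·CB·DA
    B ↦ CB
    C ↦ DA
    D ↦ A
    A ↦ DD  (constrained at step 1)

A->DD, B->CB, C->DA, D->A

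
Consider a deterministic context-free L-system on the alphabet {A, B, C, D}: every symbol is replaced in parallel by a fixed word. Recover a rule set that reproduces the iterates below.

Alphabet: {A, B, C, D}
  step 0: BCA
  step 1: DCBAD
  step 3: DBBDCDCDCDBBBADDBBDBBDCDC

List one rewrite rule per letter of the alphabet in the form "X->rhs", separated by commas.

  step 0 ⇒ step 1: BCA ⇒ DC·B·AD
    A ↦ AD
    B ↦ DC
    C ↦ B
    D ↦ DBB  (constrained at step 1)

A->AD, B->DC, C->B, D->DBB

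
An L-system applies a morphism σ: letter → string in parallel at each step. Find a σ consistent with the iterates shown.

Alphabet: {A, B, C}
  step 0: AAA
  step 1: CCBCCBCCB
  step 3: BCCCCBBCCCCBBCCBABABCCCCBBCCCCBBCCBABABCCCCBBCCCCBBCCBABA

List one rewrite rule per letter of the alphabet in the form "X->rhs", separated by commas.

A->CCB, B->BCC, C->BA

  step 0 ⇒ step 1: AAA ⇒ CCB·CCB·CCB
    A ↦ CCB
    B ↦ BCC  (constrained at step 1)
    C ↦ BA  (constrained at step 1)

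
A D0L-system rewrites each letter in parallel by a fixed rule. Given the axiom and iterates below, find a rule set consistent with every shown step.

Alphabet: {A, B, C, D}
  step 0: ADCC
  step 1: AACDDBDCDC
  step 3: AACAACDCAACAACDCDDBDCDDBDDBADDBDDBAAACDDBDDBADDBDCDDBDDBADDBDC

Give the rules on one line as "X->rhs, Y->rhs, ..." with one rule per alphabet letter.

A->AAC, B->A, C->DC, D->DDB

  step 0 ⇒ step 1: ADCC ⇒ AAC·DDB·DC·DC
    A ↦ AAC
    C ↦ DC
    D ↦ DDB
    B ↦ A  (constrained at step 1)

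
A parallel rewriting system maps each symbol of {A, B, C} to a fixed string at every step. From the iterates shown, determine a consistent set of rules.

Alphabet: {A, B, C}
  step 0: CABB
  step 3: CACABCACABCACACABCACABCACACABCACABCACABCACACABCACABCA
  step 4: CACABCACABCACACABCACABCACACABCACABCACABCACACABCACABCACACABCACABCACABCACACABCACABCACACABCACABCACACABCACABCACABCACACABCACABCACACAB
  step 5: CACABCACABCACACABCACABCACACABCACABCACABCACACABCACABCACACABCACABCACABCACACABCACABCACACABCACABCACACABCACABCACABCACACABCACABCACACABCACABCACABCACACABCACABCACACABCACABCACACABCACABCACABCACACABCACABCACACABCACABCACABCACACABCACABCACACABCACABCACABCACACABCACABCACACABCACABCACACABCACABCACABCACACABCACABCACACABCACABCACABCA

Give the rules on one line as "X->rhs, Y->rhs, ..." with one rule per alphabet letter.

  step 4 ⇒ step 5: CACABCACABCACACABCACABCACACABCACABCACABCACACABCACABCACACABCACABCACABCACACABCACABCACACABCACABCACACABCACABCACABCACACABCACABCACACAB ⇒ CA·CAB·CA·CAB·CA·CA·CAB·CA·CAB·CA·CA·CAB·CA·CAB·CA·CAB·CA·CA·CAB·CA·CAB·CA·CA·CAB·CA·CAB·CA·CAB·CA·CA·CAB·CA·CAB·CA·CA·CAB·CA·CAB·CA·CA·CAB·CA·CAB·CA·CAB·CA·CA·CAB·CA·CAB·CA·CA·CAB·CA·CAB·CA·CAB·CA·CA·CAB·CA·CAB·CA·CA·CAB·CA·CAB·CA·CA·CAB·CA·CAB·CA·CAB·CA·CA·CAB·CA·CAB·CA·CA·CAB·CA·CAB·CA·CAB·CA·CA·CAB·CA·CAB·CA·CA·CAB·CA·CAB·CA·CAB·CA·CA·CAB·CA·CAB·CA·CA·CAB·CA·CAB·CA·CA·CAB·CA·CAB·CA·CAB·CA·CA·CAB·CA·CAB·CA·CA·CAB·CA·CAB·CA·CAB·CA
    A ↦ CAB
    B ↦ CA
    C ↦ CA

A->CAB, B->CA, C->CA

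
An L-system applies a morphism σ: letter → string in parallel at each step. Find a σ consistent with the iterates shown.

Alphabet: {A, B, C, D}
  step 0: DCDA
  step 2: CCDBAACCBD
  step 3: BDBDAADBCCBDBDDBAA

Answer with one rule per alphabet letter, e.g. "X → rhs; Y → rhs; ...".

  step 2 ⇒ step 3: CCDBAACCBD ⇒ BD·BD·AA·DB·C·C·BD·BD·DB·AA
    A ↦ C
    B ↦ DB
    C ↦ BD
    D ↦ AA

A->C, B->DB, C->BD, D->AA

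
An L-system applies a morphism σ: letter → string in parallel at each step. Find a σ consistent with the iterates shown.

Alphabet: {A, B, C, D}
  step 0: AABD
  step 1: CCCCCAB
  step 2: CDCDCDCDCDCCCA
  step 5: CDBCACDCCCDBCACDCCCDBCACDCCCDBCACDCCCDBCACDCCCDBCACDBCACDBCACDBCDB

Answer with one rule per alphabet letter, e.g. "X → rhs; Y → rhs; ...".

A->CC, B->CA, C->CD, D->B

  step 1 ⇒ step 2: CCCCCAB ⇒ CD·CD·CD·CD·CD·CC·CA
    A ↦ CC
    B ↦ CA
    C ↦ CD
  step 0 ⇒ step 1: AABD ⇒ CC·CC·CA·B
    D ↦ B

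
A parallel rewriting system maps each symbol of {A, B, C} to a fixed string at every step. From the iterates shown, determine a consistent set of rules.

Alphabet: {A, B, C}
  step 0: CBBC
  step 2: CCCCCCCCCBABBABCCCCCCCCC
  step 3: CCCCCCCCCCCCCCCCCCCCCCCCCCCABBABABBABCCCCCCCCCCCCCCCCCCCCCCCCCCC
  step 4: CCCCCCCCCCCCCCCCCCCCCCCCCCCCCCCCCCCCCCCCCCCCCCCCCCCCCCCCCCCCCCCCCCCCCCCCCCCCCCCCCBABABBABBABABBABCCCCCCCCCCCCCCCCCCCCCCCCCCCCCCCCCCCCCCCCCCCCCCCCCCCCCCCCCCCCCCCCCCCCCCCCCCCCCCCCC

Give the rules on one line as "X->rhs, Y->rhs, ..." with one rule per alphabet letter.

  step 3 ⇒ step 4: CCCCCCCCCCCCCCCCCCCCCCCCCCCABBABABBABCCCCCCCCCCCCCCCCCCCCCCCCCCC ⇒ CCC·CCC·CCC·CCC·CCC·CCC·CCC·CCC·CCC·CCC·CCC·CCC·CCC·CCC·CCC·CCC·CCC·CCC·CCC·CCC·CCC·CCC·CCC·CCC·CCC·CCC·CCC·B·AB·AB·B·AB·B·AB·AB·B·AB·CCC·CCC·CCC·CCC·CCC·CCC·CCC·CCC·CCC·CCC·CCC·CCC·CCC·CCC·CCC·CCC·CCC·CCC·CCC·CCC·CCC·CCC·CCC·CCC·CCC·CCC·CCC
    A ↦ B
    B ↦ AB
    C ↦ CCC

A->B, B->AB, C->CCC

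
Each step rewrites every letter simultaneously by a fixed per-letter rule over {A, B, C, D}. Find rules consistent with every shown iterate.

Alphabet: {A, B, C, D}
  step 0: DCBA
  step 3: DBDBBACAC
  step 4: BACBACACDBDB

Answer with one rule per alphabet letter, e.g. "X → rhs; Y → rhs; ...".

  step 3 ⇒ step 4: DBDBBACAC ⇒ B·AC·B·AC·AC·D·B·D·B
    A ↦ D
    B ↦ AC
    C ↦ B
    D ↦ B

A->D, B->AC, C->B, D->B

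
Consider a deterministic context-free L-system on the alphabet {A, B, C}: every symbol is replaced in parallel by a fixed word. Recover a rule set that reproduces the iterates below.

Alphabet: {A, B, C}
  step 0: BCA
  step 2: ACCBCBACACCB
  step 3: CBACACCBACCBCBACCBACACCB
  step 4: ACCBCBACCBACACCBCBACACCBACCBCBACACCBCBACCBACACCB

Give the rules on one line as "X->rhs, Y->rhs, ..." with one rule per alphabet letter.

A->CB, B->CB, C->AC

  step 3 ⇒ step 4: CBACACCBACCBCBACCBACACCB ⇒ AC·CB·CB·AC·CB·AC·AC·CB·CB·AC·AC·CB·AC·CB·CB·AC·AC·CB·CB·AC·CB·AC·AC·CB
    A ↦ CB
    B ↦ CB
    C ↦ AC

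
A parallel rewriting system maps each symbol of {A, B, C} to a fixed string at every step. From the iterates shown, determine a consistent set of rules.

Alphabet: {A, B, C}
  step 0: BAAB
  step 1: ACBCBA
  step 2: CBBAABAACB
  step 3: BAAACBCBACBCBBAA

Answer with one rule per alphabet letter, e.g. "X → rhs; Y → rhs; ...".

A->CB, B->A, C->BA

  step 2 ⇒ step 3: CBBAABAACB ⇒ BA·A·A·CB·CB·A·CB·CB·BA·A
    A ↦ CB
    B ↦ A
    C ↦ BA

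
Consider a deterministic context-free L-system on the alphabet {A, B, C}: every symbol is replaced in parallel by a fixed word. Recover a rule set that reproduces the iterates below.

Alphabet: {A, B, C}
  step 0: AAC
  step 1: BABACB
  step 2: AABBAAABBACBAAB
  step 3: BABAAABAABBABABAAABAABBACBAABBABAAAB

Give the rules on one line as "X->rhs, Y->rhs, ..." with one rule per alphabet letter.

A->BA, B->AAB, C->CB

  step 2 ⇒ step 3: AABBAAABBACBAAB ⇒ BA·BA·AAB·AAB·BA·BA·BA·AAB·AAB·BA·CB·AAB·BA·BA·AAB
    A ↦ BA
    B ↦ AAB
    C ↦ CB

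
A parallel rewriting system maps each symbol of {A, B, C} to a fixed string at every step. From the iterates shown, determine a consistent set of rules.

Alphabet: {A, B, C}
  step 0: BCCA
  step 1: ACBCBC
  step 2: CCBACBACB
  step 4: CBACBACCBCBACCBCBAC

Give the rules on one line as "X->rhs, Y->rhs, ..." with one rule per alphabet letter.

  step 1 ⇒ step 2: ACBCBC ⇒ C·CB·A·CB·A·CB
    A ↦ C
    B ↦ A
    C ↦ CB

A->C, B->A, C->CB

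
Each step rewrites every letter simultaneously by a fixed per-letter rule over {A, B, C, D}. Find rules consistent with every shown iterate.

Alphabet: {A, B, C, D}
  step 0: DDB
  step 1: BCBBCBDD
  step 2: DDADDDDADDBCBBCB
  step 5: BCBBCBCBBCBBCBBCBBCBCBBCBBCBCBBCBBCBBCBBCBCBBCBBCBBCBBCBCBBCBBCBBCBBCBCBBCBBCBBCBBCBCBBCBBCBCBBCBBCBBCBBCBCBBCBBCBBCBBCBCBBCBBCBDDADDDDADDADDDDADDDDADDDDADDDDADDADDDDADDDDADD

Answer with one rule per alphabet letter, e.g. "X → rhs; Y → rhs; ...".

A->CB, B->DD, C->A, D->BCB

  step 1 ⇒ step 2: BCBBCBDD ⇒ DD·A·DD·DD·A·DD·BCB·BCB
    B ↦ DD
    C ↦ A
    D ↦ BCB
    A ↦ CB  (constrained at step 2)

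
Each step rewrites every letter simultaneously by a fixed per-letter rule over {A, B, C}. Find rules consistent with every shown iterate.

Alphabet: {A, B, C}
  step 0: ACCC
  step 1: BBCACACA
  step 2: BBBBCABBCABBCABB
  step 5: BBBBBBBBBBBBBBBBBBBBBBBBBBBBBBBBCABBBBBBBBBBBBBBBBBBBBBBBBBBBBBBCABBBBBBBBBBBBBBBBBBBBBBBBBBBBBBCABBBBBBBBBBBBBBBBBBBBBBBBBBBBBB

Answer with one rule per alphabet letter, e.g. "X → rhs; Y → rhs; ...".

  step 1 ⇒ step 2: BBCACACA ⇒ BB·BB·CA·BB·CA·BB·CA·BB
    A ↦ BB
    B ↦ BB
    C ↦ CA

A->BB, B->BB, C->CA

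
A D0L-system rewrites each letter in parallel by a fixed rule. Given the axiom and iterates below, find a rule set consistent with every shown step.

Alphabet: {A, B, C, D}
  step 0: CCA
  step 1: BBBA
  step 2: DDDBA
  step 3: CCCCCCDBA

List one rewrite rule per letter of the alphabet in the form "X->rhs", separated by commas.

A->BA, B->D, C->B, D->CC

  step 2 ⇒ step 3: DDDBA ⇒ CC·CC·CC·D·BA
    A ↦ BA
    B ↦ D
    D ↦ CC
  step 0 ⇒ step 1: CCA ⇒ B·B·BA
    C ↦ B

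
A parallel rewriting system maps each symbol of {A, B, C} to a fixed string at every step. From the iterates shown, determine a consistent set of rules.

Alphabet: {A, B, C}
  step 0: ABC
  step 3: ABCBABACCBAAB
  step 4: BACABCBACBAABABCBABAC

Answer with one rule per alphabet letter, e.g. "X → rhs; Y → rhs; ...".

  step 3 ⇒ step 4: ABCBABACCBAAB ⇒ BA·C·AB·C·BA·C·BA·AB·AB·C·BA·BA·C
    A ↦ BA
    B ↦ C
    C ↦ AB

A->BA, B->C, C->AB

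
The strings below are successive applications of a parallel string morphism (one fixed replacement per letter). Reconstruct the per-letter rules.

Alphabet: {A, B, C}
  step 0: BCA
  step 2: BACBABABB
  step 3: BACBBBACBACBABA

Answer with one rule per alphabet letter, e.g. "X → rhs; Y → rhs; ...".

A->C, B->BA, C->BB

  step 2 ⇒ step 3: BACBABABB ⇒ BA·C·BB·BA·C·BA·C·BA·BA
    A ↦ C
    B ↦ BA
    C ↦ BB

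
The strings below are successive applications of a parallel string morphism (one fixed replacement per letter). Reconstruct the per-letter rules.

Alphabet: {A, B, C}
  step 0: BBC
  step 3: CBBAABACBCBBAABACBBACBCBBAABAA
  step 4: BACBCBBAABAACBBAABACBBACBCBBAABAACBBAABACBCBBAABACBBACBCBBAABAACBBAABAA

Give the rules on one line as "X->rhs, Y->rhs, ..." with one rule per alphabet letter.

  step 3 ⇒ step 4: CBBAABACBCBBAABACBBACBCBBAABAA ⇒ BA·CB·CB·BAA·BAA·CB·BAA·BA·CB·BA·CB·CB·BAA·BAA·CB·BAA·BA·CB·CB·BAA·BA·CB·BA·CB·CB·BAA·BAA·CB·BAA·BAA
    A ↦ BAA
    B ↦ CB
    C ↦ BA

A->BAA, B->CB, C->BA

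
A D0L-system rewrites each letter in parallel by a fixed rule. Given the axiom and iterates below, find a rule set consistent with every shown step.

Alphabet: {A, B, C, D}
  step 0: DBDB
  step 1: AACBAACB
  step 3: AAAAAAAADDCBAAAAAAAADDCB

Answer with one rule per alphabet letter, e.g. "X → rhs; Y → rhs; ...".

A->D, B->CB, C->DD, D->AA

  step 0 ⇒ step 1: DBDB ⇒ AA·CB·AA·CB
    B ↦ CB
    D ↦ AA
    A ↦ D  (constrained at step 1)
    C ↦ DD  (constrained at step 1)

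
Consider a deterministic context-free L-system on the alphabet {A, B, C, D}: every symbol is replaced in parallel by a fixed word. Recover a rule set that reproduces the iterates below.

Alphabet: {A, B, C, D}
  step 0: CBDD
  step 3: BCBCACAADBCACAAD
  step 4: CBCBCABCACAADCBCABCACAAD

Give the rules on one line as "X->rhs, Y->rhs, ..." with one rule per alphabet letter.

  step 3 ⇒ step 4: BCBCACAADBCACAAD ⇒ C·B·C·B·CA·B·CA·CA·AD·C·B·CA·B·CA·CA·AD
    A ↦ CA
    B ↦ C
    C ↦ B
    D ↦ AD

A->CA, B->C, C->B, D->AD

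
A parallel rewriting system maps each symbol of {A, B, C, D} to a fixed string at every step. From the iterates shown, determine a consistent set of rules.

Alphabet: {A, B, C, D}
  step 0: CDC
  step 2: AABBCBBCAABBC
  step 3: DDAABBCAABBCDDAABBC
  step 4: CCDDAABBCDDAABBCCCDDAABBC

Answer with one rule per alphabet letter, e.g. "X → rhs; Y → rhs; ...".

A->D, B->A, C->BBC, D->C

  step 3 ⇒ step 4: DDAABBCAABBCDDAABBC ⇒ C·C·D·D·A·A·BBC·D·D·A·A·BBC·C·C·D·D·A·A·BBC
    A ↦ D
    B ↦ A
    C ↦ BBC
    D ↦ C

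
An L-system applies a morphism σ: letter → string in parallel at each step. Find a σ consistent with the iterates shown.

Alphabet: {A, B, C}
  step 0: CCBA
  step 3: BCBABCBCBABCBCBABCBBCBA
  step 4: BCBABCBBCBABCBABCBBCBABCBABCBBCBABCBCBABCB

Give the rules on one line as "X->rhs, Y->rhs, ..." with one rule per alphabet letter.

A->B, B->BC, C->BA

  step 3 ⇒ step 4: BCBABCBCBABCBCBABCBBCBA ⇒ BC·BA·BC·B·BC·BA·BC·BA·BC·B·BC·BA·BC·BA·BC·B·BC·BA·BC·BC·BA·BC·B
    A ↦ B
    B ↦ BC
    C ↦ BA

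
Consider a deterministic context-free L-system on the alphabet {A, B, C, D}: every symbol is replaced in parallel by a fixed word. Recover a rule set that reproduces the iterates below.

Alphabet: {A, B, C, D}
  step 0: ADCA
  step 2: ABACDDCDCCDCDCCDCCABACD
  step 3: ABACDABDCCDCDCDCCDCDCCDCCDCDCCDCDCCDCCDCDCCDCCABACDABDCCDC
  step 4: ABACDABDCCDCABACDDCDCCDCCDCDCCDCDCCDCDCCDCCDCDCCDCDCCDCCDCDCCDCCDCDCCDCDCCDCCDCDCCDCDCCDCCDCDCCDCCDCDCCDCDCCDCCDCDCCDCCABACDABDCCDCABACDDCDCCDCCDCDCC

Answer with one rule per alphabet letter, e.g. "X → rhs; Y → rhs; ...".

  step 3 ⇒ step 4: ABACDABDCCDCDCDCCDCDCCDCCDCDCCDCDCCDCCDCDCCDCCABACDABDCCDC ⇒ AB·ACD·AB·DCC·DC·AB·ACD·DC·DCC·DCC·DC·DCC·DC·DCC·DC·DCC·DCC·DC·DCC·DC·DCC·DCC·DC·DCC·DCC·DC·DCC·DC·DCC·DCC·DC·DCC·DC·DCC·DCC·DC·DCC·DCC·DC·DCC·DC·DCC·DCC·DC·DCC·DCC·AB·ACD·AB·DCC·DC·AB·ACD·DC·DCC·DCC·DC·DCC
    A ↦ AB
    B ↦ ACD
    C ↦ DCC
    D ↦ DC

A->AB, B->ACD, C->DCC, D->DC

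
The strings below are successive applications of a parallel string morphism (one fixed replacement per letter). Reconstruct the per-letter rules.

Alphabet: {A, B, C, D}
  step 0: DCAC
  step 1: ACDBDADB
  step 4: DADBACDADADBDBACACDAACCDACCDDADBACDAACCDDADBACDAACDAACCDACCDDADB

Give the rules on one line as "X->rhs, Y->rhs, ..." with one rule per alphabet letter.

A->DA, B->CD, C->DB, D->AC

  step 0 ⇒ step 1: DCAC ⇒ AC·DB·DA·DB
    A ↦ DA
    C ↦ DB
    D ↦ AC
    B ↦ CD  (constrained at step 1)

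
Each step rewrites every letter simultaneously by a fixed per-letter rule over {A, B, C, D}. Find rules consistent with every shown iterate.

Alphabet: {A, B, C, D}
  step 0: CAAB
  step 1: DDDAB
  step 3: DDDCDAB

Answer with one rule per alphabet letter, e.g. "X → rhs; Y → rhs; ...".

A->D, B->AB, C->D, D->C

  step 0 ⇒ step 1: CAAB ⇒ D·D·D·AB
    A ↦ D
    B ↦ AB
    C ↦ D
    D ↦ C  (constrained at step 1)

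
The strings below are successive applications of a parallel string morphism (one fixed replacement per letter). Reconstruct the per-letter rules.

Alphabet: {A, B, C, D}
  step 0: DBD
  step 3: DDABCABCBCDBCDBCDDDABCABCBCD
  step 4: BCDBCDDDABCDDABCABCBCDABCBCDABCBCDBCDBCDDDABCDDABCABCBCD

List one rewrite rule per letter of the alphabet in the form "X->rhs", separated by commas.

  step 3 ⇒ step 4: DDABCABCBCDBCDBCDDDABCABCBCD ⇒ BCD·BCD·DD·A·BC·DD·A·BC·A·BC·BCD·A·BC·BCD·A·BC·BCD·BCD·BCD·DD·A·BC·DD·A·BC·A·BC·BCD
    A ↦ DD
    B ↦ A
    C ↦ BC
    D ↦ BCD

A->DD, B->A, C->BC, D->BCD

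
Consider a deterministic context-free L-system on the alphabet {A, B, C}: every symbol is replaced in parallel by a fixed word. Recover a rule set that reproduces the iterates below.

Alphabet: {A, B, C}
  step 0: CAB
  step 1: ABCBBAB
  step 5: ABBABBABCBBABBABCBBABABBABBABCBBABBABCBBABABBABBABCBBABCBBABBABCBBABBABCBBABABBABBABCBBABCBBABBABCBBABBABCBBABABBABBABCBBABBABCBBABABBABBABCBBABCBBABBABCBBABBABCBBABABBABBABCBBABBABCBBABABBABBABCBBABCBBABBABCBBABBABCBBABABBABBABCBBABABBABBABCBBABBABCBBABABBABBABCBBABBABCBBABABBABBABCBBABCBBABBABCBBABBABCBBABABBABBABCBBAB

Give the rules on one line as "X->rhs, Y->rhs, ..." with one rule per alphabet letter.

A->CB, B->BAB, C->AB

  step 0 ⇒ step 1: CAB ⇒ AB·CB·BAB
    A ↦ CB
    B ↦ BAB
    C ↦ AB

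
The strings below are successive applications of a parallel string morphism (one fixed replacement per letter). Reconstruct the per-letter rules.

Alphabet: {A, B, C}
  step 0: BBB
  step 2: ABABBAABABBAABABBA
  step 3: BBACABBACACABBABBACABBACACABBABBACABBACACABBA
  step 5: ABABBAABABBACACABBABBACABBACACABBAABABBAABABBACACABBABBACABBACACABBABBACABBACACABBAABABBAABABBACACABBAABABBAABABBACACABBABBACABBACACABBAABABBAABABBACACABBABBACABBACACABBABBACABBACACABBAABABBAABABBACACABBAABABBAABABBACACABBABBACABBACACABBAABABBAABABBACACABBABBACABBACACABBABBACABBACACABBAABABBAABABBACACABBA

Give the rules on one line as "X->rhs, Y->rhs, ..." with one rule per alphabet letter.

  step 2 ⇒ step 3: ABABBAABABBAABABBA ⇒ BBA·CA·BBA·CA·CA·BBA·BBA·CA·BBA·CA·CA·BBA·BBA·CA·BBA·CA·CA·BBA
    A ↦ BBA
    B ↦ CA
    C ↦ ABA  (constrained at step 3)

A->BBA, B->CA, C->ABA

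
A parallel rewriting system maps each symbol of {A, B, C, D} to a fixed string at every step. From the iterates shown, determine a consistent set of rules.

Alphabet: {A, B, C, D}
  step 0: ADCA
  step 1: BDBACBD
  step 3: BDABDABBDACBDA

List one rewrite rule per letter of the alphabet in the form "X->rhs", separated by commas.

  step 0 ⇒ step 1: ADCA ⇒ BD·B·AC·BD
    A ↦ BD
    C ↦ AC
    D ↦ B
    B ↦ A  (constrained at step 1)

A->BD, B->A, C->AC, D->B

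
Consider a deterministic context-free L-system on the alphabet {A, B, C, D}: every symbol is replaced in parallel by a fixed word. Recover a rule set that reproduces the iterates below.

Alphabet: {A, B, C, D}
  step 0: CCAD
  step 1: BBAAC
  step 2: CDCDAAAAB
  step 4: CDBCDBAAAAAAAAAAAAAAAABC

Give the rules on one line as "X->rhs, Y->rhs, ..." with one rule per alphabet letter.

A->AA, B->CD, C->B, D->C

  step 1 ⇒ step 2: BBAAC ⇒ CD·CD·AA·AA·B
    A ↦ AA
    B ↦ CD
    C ↦ B
  step 0 ⇒ step 1: CCAD ⇒ B·B·AA·C
    D ↦ C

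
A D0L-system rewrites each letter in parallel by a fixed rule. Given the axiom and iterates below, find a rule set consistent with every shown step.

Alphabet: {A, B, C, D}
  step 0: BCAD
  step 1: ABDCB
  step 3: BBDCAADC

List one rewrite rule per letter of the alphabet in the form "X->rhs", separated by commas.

A->DC, B->A, C->B, D->B

  step 0 ⇒ step 1: BCAD ⇒ A·B·DC·B
    A ↦ DC
    B ↦ A
    C ↦ B
    D ↦ B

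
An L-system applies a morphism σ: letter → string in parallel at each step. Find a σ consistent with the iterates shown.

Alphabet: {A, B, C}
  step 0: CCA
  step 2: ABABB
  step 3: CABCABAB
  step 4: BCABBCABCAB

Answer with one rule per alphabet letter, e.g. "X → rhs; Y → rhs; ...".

  step 3 ⇒ step 4: CABCABAB ⇒ B·C·AB·B·C·AB·C·AB
    A ↦ C
    B ↦ AB
    C ↦ B

A->C, B->AB, C->B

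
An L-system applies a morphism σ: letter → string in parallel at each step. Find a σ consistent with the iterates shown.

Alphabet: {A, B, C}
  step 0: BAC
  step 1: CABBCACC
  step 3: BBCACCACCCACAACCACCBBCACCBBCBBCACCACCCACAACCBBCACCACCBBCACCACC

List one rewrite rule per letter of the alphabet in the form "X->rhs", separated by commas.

  step 0 ⇒ step 1: BAC ⇒ CA·BBC·ACC
    A ↦ BBC
    B ↦ CA
    C ↦ ACC

A->BBC, B->CA, C->ACC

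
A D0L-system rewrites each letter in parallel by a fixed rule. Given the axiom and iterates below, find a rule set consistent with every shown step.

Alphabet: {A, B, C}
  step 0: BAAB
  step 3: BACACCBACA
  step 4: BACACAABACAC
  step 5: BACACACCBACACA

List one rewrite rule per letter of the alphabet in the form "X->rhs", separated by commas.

  step 4 ⇒ step 5: BACACAABACAC ⇒ BA·C·A·C·A·C·C·BA·C·A·C·A
    A ↦ C
    B ↦ BA
    C ↦ A

A->C, B->BA, C->A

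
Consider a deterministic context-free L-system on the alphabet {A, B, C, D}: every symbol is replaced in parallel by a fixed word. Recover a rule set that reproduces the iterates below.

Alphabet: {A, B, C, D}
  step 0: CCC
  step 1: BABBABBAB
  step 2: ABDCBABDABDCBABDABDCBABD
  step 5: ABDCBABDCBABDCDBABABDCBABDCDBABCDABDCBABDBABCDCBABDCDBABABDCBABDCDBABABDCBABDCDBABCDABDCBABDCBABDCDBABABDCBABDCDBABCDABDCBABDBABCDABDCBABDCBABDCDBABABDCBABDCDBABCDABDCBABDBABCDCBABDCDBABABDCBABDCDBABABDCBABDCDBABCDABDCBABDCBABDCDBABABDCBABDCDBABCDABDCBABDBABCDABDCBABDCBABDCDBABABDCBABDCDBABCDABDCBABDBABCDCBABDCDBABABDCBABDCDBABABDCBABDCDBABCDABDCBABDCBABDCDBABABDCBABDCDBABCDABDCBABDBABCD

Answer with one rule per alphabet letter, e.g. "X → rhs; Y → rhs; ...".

  step 1 ⇒ step 2: BABBABBAB ⇒ ABD·CB·ABD·ABD·CB·ABD·ABD·CB·ABD
    A ↦ CB
    B ↦ ABD
  step 0 ⇒ step 1: CCC ⇒ BAB·BAB·BAB
    C ↦ BAB
    D ↦ CD  (constrained at step 2)

A->CB, B->ABD, C->BAB, D->CD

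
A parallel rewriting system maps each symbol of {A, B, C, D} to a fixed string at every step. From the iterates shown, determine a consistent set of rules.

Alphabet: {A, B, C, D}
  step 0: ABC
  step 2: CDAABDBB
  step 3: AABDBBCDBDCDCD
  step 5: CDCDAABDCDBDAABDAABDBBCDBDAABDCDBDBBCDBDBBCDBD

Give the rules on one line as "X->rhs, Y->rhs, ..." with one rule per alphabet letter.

A->B, B->CD, C->AA, D->BD

  step 2 ⇒ step 3: CDAABDBB ⇒ AA·BD·B·B·CD·BD·CD·CD
    A ↦ B
    B ↦ CD
    C ↦ AA
    D ↦ BD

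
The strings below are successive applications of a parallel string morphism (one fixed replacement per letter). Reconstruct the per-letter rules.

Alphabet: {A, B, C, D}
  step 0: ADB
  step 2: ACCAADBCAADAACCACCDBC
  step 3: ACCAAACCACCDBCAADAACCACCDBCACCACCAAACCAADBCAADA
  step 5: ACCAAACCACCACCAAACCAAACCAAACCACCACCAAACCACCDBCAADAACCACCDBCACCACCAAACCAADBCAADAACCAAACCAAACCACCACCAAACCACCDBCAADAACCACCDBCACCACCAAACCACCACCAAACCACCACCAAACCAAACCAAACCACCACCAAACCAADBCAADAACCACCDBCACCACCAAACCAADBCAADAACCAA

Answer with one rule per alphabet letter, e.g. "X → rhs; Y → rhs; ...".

  step 2 ⇒ step 3: ACCAADBCAADAACCACCDBC ⇒ ACC·A·A·ACC·ACC·DBC·AAD·A·ACC·ACC·DBC·ACC·ACC·A·A·ACC·A·A·DBC·AAD·A
    A ↦ ACC
    B ↦ AAD
    C ↦ A
    D ↦ DBC

A->ACC, B->AAD, C->A, D->DBC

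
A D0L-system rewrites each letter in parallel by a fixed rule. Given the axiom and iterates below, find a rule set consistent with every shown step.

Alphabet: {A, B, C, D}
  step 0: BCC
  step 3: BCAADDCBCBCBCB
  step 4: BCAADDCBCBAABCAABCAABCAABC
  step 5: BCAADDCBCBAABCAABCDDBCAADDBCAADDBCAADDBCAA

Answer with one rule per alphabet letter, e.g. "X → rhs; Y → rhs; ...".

A->D, B->BC, C->AA, D->CB

  step 4 ⇒ step 5: BCAADDCBCBAABCAABCAABCAABC ⇒ BC·AA·D·D·CB·CB·AA·BC·AA·BC·D·D·BC·AA·D·D·BC·AA·D·D·BC·AA·D·D·BC·AA
    A ↦ D
    B ↦ BC
    C ↦ AA
    D ↦ CB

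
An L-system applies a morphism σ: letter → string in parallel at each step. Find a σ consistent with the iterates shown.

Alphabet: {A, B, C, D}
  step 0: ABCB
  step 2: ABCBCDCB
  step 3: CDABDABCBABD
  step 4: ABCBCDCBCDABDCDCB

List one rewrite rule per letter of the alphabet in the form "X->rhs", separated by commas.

  step 3 ⇒ step 4: CDABDABCBABD ⇒ AB·CB·C·D·CB·C·D·AB·D·C·D·CB
    A ↦ C
    B ↦ D
    C ↦ AB
    D ↦ CB

A->C, B->D, C->AB, D->CB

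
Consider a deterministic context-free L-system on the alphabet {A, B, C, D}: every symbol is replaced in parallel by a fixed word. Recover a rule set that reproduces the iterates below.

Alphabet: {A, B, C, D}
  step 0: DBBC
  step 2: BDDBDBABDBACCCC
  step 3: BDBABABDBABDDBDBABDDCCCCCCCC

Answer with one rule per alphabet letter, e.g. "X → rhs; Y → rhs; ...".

  step 2 ⇒ step 3: BDDBDBABDBACCCC ⇒ BD·BA·BA·BD·BA·BD·D·BD·BA·BD·D·CC·CC·CC·CC
    A ↦ D
    B ↦ BD
    C ↦ CC
    D ↦ BA

A->D, B->BD, C->CC, D->BA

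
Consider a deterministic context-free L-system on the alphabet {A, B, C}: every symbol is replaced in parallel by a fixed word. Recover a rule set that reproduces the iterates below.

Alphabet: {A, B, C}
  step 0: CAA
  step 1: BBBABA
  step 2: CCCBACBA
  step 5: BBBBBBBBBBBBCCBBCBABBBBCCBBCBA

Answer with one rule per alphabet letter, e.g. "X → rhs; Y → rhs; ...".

A->BA, B->C, C->BB

  step 1 ⇒ step 2: BBBABA ⇒ C·C·C·BA·C·BA
    A ↦ BA
    B ↦ C
  step 0 ⇒ step 1: CAA ⇒ BB·BA·BA
    C ↦ BB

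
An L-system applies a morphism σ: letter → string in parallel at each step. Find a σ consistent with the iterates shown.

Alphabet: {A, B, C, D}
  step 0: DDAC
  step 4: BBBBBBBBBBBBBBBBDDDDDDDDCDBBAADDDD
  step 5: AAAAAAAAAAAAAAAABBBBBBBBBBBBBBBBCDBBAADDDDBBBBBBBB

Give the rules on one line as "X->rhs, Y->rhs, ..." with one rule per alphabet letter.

  step 4 ⇒ step 5: BBBBBBBBBBBBBBBBDDDDDDDDCDBBAADDDD ⇒ A·A·A·A·A·A·A·A·A·A·A·A·A·A·A·A·BB·BB·BB·BB·BB·BB·BB·BB·CD·BB·A·A·DD·DD·BB·BB·BB·BB
    A ↦ DD
    B ↦ A
    C ↦ CD
    D ↦ BB

A->DD, B->A, C->CD, D->BB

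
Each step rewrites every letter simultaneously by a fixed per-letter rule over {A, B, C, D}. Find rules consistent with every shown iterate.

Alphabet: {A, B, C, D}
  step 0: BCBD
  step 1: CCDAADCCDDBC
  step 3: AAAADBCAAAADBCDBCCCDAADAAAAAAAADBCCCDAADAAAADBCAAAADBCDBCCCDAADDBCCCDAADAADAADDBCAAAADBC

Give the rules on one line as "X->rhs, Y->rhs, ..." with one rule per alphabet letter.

  step 0 ⇒ step 1: BCBD ⇒ CCD·AAD·CCD·DBC
    B ↦ CCD
    C ↦ AAD
    D ↦ DBC
    A ↦ AA  (constrained at step 1)

A->AA, B->CCD, C->AAD, D->DBC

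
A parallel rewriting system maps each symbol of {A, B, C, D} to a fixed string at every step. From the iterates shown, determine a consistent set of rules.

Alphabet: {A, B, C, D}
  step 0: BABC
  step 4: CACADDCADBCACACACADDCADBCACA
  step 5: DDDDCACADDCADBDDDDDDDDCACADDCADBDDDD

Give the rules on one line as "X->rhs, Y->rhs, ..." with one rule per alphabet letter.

  step 4 ⇒ step 5: CACADDCADBCACACACADDCADBCACA ⇒ D·D·D·D·CA·CA·D·D·CA·DB·D·D·D·D·D·D·D·D·CA·CA·D·D·CA·DB·D·D·D·D
    A ↦ D
    B ↦ DB
    C ↦ D
    D ↦ CA

A->D, B->DB, C->D, D->CA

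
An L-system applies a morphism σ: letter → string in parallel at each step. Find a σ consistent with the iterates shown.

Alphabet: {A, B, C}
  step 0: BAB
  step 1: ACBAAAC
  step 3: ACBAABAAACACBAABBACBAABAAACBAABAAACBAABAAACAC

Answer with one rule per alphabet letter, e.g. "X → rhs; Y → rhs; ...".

  step 0 ⇒ step 1: BAB ⇒ AC·BAA·AC
    A ↦ BAA
    B ↦ AC
    C ↦ BB  (constrained at step 1)

A->BAA, B->AC, C->BB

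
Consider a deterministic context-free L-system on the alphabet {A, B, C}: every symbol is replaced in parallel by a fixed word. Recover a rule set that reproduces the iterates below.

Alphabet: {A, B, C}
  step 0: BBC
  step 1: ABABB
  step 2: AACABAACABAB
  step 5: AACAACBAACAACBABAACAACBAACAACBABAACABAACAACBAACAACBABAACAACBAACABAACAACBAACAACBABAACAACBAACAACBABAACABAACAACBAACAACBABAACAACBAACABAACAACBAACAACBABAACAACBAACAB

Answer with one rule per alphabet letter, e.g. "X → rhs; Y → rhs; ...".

  step 1 ⇒ step 2: ABABB ⇒ AAC·AB·AAC·AB·AB
    A ↦ AAC
    B ↦ AB
  step 0 ⇒ step 1: BBC ⇒ AB·AB·B
    C ↦ B

A->AAC, B->AB, C->B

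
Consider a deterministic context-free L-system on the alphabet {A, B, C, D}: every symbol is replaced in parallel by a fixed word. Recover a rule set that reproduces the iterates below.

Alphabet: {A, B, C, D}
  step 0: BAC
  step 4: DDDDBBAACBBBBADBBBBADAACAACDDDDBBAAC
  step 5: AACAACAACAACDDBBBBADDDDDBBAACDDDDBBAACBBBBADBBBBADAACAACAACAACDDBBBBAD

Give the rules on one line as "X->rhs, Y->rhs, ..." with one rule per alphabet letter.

  step 4 ⇒ step 5: DDDDBBAACBBBBADBBBBADAACAACDDDDBBAAC ⇒ AAC·AAC·AAC·AAC·D·D·BB·BB·AD·D·D·D·D·BB·AAC·D·D·D·D·BB·AAC·BB·BB·AD·BB·BB·AD·AAC·AAC·AAC·AAC·D·D·BB·BB·AD
    A ↦ BB
    B ↦ D
    C ↦ AD
    D ↦ AAC

A->BB, B->D, C->AD, D->AAC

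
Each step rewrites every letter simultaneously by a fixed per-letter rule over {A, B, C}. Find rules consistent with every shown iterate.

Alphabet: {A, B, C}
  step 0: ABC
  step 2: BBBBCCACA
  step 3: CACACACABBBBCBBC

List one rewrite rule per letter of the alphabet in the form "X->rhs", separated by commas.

A->C, B->CA, C->BB

  step 2 ⇒ step 3: BBBBCCACA ⇒ CA·CA·CA·CA·BB·BB·C·BB·C
    A ↦ C
    B ↦ CA
    C ↦ BB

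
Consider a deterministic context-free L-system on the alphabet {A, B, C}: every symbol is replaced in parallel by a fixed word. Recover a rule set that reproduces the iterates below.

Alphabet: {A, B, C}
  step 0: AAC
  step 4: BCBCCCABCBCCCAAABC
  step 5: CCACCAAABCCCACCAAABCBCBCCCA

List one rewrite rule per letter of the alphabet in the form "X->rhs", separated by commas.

A->BC, B->CC, C->A

  step 4 ⇒ step 5: BCBCCCABCBCCCAAABC ⇒ CC·A·CC·A·A·A·BC·CC·A·CC·A·A·A·BC·BC·BC·CC·A
    A ↦ BC
    B ↦ CC
    C ↦ A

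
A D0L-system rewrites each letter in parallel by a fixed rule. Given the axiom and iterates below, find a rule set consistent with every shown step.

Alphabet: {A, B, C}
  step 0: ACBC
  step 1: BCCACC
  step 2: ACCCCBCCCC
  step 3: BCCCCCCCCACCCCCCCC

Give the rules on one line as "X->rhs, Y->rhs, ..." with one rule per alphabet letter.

  step 2 ⇒ step 3: ACCCCBCCCC ⇒ B·CC·CC·CC·CC·A·CC·CC·CC·CC
    A ↦ B
    B ↦ A
    C ↦ CC

A->B, B->A, C->CC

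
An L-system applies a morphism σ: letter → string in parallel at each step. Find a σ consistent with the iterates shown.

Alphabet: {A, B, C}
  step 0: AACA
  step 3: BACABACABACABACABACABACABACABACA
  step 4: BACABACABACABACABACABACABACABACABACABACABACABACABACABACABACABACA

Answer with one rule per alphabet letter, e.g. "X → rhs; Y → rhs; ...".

A->CA, B->BA, C->BA

  step 3 ⇒ step 4: BACABACABACABACABACABACABACABACA ⇒ BA·CA·BA·CA·BA·CA·BA·CA·BA·CA·BA·CA·BA·CA·BA·CA·BA·CA·BA·CA·BA·CA·BA·CA·BA·CA·BA·CA·BA·CA·BA·CA
    A ↦ CA
    B ↦ BA
    C ↦ BA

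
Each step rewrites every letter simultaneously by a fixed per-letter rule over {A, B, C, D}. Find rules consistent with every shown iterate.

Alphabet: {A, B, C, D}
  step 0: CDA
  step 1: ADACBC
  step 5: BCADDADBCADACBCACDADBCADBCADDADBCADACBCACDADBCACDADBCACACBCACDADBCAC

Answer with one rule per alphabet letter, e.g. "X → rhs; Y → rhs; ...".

  step 0 ⇒ step 1: CDA ⇒ AD·AC·BC
    A ↦ BC
    C ↦ AD
    D ↦ AC
    B ↦ D  (constrained at step 1)

A->BC, B->D, C->AD, D->AC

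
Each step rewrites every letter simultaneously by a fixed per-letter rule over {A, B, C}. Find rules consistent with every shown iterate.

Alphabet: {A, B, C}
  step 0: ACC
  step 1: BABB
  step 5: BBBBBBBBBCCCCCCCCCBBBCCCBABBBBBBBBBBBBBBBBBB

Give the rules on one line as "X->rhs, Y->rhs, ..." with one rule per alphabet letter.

  step 0 ⇒ step 1: ACC ⇒ BA·B·B
    A ↦ BA
    C ↦ B
    B ↦ CCC  (constrained at step 1)

A->BA, B->CCC, C->B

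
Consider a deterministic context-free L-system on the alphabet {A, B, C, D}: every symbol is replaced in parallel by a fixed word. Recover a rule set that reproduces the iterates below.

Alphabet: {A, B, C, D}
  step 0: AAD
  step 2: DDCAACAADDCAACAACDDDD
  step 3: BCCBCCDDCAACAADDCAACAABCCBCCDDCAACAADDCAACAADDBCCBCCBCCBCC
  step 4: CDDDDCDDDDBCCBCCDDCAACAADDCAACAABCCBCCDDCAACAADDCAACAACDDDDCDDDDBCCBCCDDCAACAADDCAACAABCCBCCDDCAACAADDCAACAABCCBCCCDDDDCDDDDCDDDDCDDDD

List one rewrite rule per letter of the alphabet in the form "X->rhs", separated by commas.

A->CAA, B->C, C->DD, D->BCC

  step 3 ⇒ step 4: BCCBCCDDCAACAADDCAACAABCCBCCDDCAACAADDCAACAADDBCCBCCBCCBCC ⇒ C·DD·DD·C·DD·DD·BCC·BCC·DD·CAA·CAA·DD·CAA·CAA·BCC·BCC·DD·CAA·CAA·DD·CAA·CAA·C·DD·DD·C·DD·DD·BCC·BCC·DD·CAA·CAA·DD·CAA·CAA·BCC·BCC·DD·CAA·CAA·DD·CAA·CAA·BCC·BCC·C·DD·DD·C·DD·DD·C·DD·DD·C·DD·DD
    A ↦ CAA
    B ↦ C
    C ↦ DD
    D ↦ BCC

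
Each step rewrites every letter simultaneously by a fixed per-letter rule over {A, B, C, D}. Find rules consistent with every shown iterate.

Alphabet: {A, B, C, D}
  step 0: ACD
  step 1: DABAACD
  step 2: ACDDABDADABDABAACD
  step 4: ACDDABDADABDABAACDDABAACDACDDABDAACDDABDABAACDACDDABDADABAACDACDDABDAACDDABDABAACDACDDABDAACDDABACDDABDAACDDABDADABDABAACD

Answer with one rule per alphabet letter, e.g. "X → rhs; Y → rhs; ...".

  step 1 ⇒ step 2: DABAACD ⇒ ACD·DAB·DA·DAB·DAB·A·ACD
    A ↦ DAB
    B ↦ DA
    C ↦ A
    D ↦ ACD

A->DAB, B->DA, C->A, D->ACD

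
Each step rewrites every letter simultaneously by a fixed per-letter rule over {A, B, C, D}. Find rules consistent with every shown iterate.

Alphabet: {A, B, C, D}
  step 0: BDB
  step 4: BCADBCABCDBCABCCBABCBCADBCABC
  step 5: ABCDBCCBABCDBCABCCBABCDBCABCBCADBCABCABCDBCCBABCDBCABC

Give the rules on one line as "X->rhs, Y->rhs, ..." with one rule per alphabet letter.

  step 4 ⇒ step 5: BCADBCABCDBCABCCBABCBCADBCABC ⇒ A·BC·DBC·CB·A·BC·DBC·A·BC·CB·A·BC·DBC·A·BC·BC·A·DBC·A·BC·A·BC·DBC·CB·A·BC·DBC·A·BC
    A ↦ DBC
    B ↦ A
    C ↦ BC
    D ↦ CB

A->DBC, B->A, C->BC, D->CB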